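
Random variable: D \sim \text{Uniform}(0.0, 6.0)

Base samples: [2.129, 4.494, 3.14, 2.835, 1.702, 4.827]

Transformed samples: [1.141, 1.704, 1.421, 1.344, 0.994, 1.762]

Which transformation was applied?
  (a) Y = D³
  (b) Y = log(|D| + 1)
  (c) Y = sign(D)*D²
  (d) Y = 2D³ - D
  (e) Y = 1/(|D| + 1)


Checking option (b) Y = log(|D| + 1):
  D = 2.129 -> Y = 1.141 ✓
  D = 4.494 -> Y = 1.704 ✓
  D = 3.14 -> Y = 1.421 ✓
All samples match this transformation.

(b) log(|D| + 1)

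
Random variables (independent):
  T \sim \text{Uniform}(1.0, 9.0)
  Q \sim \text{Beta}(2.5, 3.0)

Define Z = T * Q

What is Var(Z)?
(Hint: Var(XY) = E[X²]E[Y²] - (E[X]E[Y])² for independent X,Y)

Var(XY) = E[X²]E[Y²] - (E[X]E[Y])²
E[T] = 5, Var(T) = 5.3333333
E[Q] = 0.45454545, Var(Q) = 0.038143675
E[T²] = 5.3333333 + 5² = 30.333333
E[Q²] = 0.038143675 + 0.45454545² = 0.24475524
Var(Z) = 30.333333*0.24475524 - (5*0.45454545)²
= 7.4242424 - 5.1652893 = 2.2589532

2.2589532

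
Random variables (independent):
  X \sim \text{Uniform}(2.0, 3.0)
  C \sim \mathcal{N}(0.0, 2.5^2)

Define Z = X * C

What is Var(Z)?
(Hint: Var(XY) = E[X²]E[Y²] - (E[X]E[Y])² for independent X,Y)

Var(XY) = E[X²]E[Y²] - (E[X]E[Y])²
E[X] = 2.5, Var(X) = 0.083333333
E[C] = 0, Var(C) = 6.25
E[X²] = 0.083333333 + 2.5² = 6.3333333
E[C²] = 6.25 + 0² = 6.25
Var(Z) = 6.3333333*6.25 - (2.5*0)²
= 39.583333 - 0 = 39.583333

39.583333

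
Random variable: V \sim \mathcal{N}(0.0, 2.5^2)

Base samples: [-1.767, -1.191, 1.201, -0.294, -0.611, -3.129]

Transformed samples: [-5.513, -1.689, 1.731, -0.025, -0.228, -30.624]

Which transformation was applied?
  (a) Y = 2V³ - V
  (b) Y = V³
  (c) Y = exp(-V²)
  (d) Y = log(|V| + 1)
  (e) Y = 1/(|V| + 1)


Checking option (b) Y = V³:
  V = -1.767 -> Y = -5.513 ✓
  V = -1.191 -> Y = -1.689 ✓
  V = 1.201 -> Y = 1.731 ✓
All samples match this transformation.

(b) V³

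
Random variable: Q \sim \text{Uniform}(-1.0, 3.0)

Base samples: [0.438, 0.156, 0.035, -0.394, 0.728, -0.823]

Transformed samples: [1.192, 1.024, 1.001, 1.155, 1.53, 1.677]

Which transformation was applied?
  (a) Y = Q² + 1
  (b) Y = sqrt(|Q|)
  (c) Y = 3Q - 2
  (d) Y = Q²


Checking option (a) Y = Q² + 1:
  Q = 0.438 -> Y = 1.192 ✓
  Q = 0.156 -> Y = 1.024 ✓
  Q = 0.035 -> Y = 1.001 ✓
All samples match this transformation.

(a) Q² + 1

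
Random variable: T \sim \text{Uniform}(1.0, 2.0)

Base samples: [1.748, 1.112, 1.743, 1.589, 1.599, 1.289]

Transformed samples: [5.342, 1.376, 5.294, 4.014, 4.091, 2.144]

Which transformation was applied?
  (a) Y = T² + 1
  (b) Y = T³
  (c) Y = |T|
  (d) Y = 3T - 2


Checking option (b) Y = T³:
  T = 1.748 -> Y = 5.342 ✓
  T = 1.112 -> Y = 1.376 ✓
  T = 1.743 -> Y = 5.294 ✓
All samples match this transformation.

(b) T³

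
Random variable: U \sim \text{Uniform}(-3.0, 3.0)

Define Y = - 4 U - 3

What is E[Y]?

For Y = -4U - 3:
E[Y] = -4 * E[U] - 3
E[U] = (-3 + 3)/2 = 0
E[Y] = -4 * 0 - 3 = -3

-3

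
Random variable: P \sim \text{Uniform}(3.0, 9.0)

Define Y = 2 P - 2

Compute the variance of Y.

For Y = aP + b: Var(Y) = a² * Var(P)
Var(P) = (9 - 3)^2/12 = 3
Var(Y) = 2² * 3 = 4 * 3 = 12

12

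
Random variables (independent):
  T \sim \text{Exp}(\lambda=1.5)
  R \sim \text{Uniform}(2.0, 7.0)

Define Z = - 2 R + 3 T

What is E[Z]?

E[Z] = 3*E[T] - 2*E[R]
E[T] = 0.66666667
E[R] = 4.5
E[Z] = 3*0.66666667 - 2*4.5 = -7

-7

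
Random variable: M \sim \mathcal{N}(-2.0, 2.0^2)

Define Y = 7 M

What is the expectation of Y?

For Y = 7M:
E[Y] = 7 * E[M]
E[M] = -2.0 = -2
E[Y] = 7 * (-2) = -14

-14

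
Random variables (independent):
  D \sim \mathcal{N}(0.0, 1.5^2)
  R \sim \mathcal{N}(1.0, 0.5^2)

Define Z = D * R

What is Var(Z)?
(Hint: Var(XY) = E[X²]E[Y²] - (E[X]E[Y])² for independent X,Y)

Var(XY) = E[X²]E[Y²] - (E[X]E[Y])²
E[D] = 0, Var(D) = 2.25
E[R] = 1, Var(R) = 0.25
E[D²] = 2.25 + 0² = 2.25
E[R²] = 0.25 + 1² = 1.25
Var(Z) = 2.25*1.25 - (0*1)²
= 2.8125 - 0 = 2.8125

2.8125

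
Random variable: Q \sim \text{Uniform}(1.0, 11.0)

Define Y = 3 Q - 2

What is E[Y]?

For Y = 3Q - 2:
E[Y] = 3 * E[Q] - 2
E[Q] = (1 + 11)/2 = 6
E[Y] = 3 * 6 - 2 = 16

16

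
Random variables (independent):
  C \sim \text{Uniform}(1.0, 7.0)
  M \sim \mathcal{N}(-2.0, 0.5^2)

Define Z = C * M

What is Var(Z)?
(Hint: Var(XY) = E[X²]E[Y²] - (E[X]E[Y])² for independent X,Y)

Var(XY) = E[X²]E[Y²] - (E[X]E[Y])²
E[C] = 4, Var(C) = 3
E[M] = -2, Var(M) = 0.25
E[C²] = 3 + 4² = 19
E[M²] = 0.25 + (-2)² = 4.25
Var(Z) = 19*4.25 - (4*(-2))²
= 80.75 - 64 = 16.75

16.75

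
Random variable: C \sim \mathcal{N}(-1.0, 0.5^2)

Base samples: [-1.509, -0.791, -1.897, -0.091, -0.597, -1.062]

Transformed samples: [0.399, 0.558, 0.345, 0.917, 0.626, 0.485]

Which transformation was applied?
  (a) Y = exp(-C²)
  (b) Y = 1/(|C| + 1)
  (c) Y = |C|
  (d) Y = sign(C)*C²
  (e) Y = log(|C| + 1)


Checking option (b) Y = 1/(|C| + 1):
  C = -1.509 -> Y = 0.399 ✓
  C = -0.791 -> Y = 0.558 ✓
  C = -1.897 -> Y = 0.345 ✓
All samples match this transformation.

(b) 1/(|C| + 1)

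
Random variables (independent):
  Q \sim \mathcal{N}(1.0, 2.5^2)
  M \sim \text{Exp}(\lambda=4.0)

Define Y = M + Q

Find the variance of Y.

For independent RVs: Var(aX + bY) = a²Var(X) + b²Var(Y)
Var(Q) = 6.25
Var(M) = 0.0625
Var(Y) = 1²*6.25 + 1²*0.0625
= 1*6.25 + 1*0.0625 = 6.3125

6.3125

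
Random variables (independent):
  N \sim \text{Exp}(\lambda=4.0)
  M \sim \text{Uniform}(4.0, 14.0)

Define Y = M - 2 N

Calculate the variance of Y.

For independent RVs: Var(aX + bY) = a²Var(X) + b²Var(Y)
Var(N) = 0.0625
Var(M) = 8.3333333
Var(Y) = (-2)²*0.0625 + 1²*8.3333333
= 4*0.0625 + 1*8.3333333 = 8.5833333

8.5833333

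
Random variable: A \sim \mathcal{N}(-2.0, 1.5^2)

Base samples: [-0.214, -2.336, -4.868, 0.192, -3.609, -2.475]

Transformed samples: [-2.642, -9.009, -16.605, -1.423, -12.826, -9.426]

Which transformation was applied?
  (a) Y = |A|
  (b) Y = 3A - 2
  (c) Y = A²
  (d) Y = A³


Checking option (b) Y = 3A - 2:
  A = -0.214 -> Y = -2.642 ✓
  A = -2.336 -> Y = -9.009 ✓
  A = -4.868 -> Y = -16.605 ✓
All samples match this transformation.

(b) 3A - 2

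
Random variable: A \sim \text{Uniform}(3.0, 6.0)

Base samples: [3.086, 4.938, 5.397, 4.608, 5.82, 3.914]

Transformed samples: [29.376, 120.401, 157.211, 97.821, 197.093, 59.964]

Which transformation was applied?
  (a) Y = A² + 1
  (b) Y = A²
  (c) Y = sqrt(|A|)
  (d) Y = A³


Checking option (d) Y = A³:
  A = 3.086 -> Y = 29.376 ✓
  A = 4.938 -> Y = 120.401 ✓
  A = 5.397 -> Y = 157.211 ✓
All samples match this transformation.

(d) A³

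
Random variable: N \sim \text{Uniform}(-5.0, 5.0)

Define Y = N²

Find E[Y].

E[N²] = Var(N) + (E[N])² = 8.3333333 + 0 = 8.3333333

8.3333333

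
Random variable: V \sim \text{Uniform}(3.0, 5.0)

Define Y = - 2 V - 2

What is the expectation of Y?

For Y = -2V - 2:
E[Y] = -2 * E[V] - 2
E[V] = (3 + 5)/2 = 4
E[Y] = -2 * 4 - 2 = -10

-10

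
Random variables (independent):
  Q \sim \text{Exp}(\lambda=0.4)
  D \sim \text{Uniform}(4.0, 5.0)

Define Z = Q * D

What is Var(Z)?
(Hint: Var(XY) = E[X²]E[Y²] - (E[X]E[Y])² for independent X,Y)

Var(XY) = E[X²]E[Y²] - (E[X]E[Y])²
E[Q] = 2.5, Var(Q) = 6.25
E[D] = 4.5, Var(D) = 0.083333333
E[Q²] = 6.25 + 2.5² = 12.5
E[D²] = 0.083333333 + 4.5² = 20.333333
Var(Z) = 12.5*20.333333 - (2.5*4.5)²
= 254.16667 - 126.5625 = 127.60417

127.60417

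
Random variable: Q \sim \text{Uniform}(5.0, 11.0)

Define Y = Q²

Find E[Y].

E[Q²] = Var(Q) + (E[Q])² = 3 + 64 = 67

67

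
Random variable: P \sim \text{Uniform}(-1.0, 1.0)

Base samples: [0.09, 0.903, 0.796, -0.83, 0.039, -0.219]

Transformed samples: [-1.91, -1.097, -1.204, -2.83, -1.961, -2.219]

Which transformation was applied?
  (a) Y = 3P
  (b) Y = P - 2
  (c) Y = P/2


Checking option (b) Y = P - 2:
  P = 0.09 -> Y = -1.91 ✓
  P = 0.903 -> Y = -1.097 ✓
  P = 0.796 -> Y = -1.204 ✓
All samples match this transformation.

(b) P - 2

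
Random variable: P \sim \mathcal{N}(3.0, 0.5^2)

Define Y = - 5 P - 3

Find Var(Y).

For Y = aP + b: Var(Y) = a² * Var(P)
Var(P) = 0.5^2 = 0.25
Var(Y) = (-5)² * 0.25 = 25 * 0.25 = 6.25

6.25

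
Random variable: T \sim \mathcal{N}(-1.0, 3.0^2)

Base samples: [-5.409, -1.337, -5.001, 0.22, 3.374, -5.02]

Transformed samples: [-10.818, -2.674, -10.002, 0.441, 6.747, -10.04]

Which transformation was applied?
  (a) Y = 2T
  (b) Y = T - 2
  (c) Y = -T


Checking option (a) Y = 2T:
  T = -5.409 -> Y = -10.818 ✓
  T = -1.337 -> Y = -2.674 ✓
  T = -5.001 -> Y = -10.002 ✓
All samples match this transformation.

(a) 2T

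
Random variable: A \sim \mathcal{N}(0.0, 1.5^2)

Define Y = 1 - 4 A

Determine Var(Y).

For Y = aA + b: Var(Y) = a² * Var(A)
Var(A) = 1.5^2 = 2.25
Var(Y) = (-4)² * 2.25 = 16 * 2.25 = 36

36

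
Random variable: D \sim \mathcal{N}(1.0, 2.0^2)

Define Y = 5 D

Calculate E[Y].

For Y = 5D:
E[Y] = 5 * E[D]
E[D] = 1.0 = 1
E[Y] = 5 * 1 = 5

5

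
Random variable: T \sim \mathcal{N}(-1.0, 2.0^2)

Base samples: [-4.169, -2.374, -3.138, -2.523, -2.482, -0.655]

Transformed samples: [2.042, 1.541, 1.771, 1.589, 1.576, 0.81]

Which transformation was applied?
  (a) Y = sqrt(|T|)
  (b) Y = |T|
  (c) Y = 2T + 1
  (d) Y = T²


Checking option (a) Y = sqrt(|T|):
  T = -4.169 -> Y = 2.042 ✓
  T = -2.374 -> Y = 1.541 ✓
  T = -3.138 -> Y = 1.771 ✓
All samples match this transformation.

(a) sqrt(|T|)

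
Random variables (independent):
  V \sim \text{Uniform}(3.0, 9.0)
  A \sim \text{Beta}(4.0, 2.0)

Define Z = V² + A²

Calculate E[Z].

E[Z] = E[V²] + E[A²]
E[V²] = Var(V) + E[V]² = 3 + 36 = 39
E[A²] = Var(A) + E[A]² = 0.031746032 + 0.44444444 = 0.47619048
E[Z] = 39 + 0.47619048 = 39.47619

39.47619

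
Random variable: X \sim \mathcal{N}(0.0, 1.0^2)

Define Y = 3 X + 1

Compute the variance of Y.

For Y = aX + b: Var(Y) = a² * Var(X)
Var(X) = 1.0^2 = 1
Var(Y) = 3² * 1 = 9 * 1 = 9

9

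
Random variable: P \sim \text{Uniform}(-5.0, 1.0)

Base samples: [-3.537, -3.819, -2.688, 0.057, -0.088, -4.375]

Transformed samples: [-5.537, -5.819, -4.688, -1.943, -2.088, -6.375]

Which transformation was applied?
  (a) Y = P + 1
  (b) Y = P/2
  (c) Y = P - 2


Checking option (c) Y = P - 2:
  P = -3.537 -> Y = -5.537 ✓
  P = -3.819 -> Y = -5.819 ✓
  P = -2.688 -> Y = -4.688 ✓
All samples match this transformation.

(c) P - 2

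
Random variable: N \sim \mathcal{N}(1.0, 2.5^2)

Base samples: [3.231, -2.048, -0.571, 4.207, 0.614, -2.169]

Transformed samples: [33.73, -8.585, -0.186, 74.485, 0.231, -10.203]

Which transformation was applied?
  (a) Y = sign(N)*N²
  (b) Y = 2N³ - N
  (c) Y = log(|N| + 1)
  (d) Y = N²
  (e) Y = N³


Checking option (e) Y = N³:
  N = 3.231 -> Y = 33.73 ✓
  N = -2.048 -> Y = -8.585 ✓
  N = -0.571 -> Y = -0.186 ✓
All samples match this transformation.

(e) N³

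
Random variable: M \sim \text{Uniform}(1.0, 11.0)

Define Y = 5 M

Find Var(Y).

For Y = aM + b: Var(Y) = a² * Var(M)
Var(M) = (11 - 1)^2/12 = 8.3333333
Var(Y) = 5² * 8.3333333 = 25 * 8.3333333 = 208.33333

208.33333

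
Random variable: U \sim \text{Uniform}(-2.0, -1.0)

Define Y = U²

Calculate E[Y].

Using E[X²] = Var(X) + (E[X])²:
E[U] = -1.5
Var(U) = (-1 + 2)^2/12 = 0.083333333
E[U²] = 0.083333333 + (-1.5)² = 0.083333333 + 2.25 = 2.3333333

2.3333333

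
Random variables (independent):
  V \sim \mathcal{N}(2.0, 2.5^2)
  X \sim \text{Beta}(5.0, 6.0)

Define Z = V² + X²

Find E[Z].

E[Z] = E[V²] + E[X²]
E[V²] = Var(V) + E[V]² = 6.25 + 4 = 10.25
E[X²] = Var(X) + E[X]² = 0.020661157 + 0.20661157 = 0.22727273
E[Z] = 10.25 + 0.22727273 = 10.477273

10.477273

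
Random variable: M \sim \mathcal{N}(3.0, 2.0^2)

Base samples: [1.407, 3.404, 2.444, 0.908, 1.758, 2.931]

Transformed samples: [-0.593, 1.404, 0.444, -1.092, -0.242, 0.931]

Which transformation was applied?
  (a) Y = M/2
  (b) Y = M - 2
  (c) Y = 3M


Checking option (b) Y = M - 2:
  M = 1.407 -> Y = -0.593 ✓
  M = 3.404 -> Y = 1.404 ✓
  M = 2.444 -> Y = 0.444 ✓
All samples match this transformation.

(b) M - 2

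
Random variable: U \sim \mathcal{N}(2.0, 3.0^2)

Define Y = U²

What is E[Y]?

Using E[X²] = Var(X) + (E[X])²:
E[U] = 2
Var(U) = 3.0^2 = 9
E[U²] = 9 + 2² = 9 + 4 = 13

13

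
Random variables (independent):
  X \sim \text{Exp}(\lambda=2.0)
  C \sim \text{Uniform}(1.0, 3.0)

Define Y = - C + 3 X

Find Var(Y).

For independent RVs: Var(aX + bY) = a²Var(X) + b²Var(Y)
Var(X) = 0.25
Var(C) = 0.33333333
Var(Y) = 3²*0.25 + (-1)²*0.33333333
= 9*0.25 + 1*0.33333333 = 2.5833333

2.5833333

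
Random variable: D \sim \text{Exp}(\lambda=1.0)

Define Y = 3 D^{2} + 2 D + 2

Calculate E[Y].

E[Y] = 3*E[D²] + 2*E[D] + 2
E[D] = 1
E[D²] = Var(D) + (E[D])² = 1 + 1 = 2
E[Y] = 3*2 + 2*1 + 2 = 10

10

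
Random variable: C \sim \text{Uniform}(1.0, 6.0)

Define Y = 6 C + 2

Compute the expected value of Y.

For Y = 6C + 2:
E[Y] = 6 * E[C] + 2
E[C] = (1 + 6)/2 = 3.5
E[Y] = 6 * 3.5 + 2 = 23

23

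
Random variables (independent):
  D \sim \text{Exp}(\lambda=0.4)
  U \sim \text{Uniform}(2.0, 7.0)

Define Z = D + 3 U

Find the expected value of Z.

E[Z] = 1*E[D] + 3*E[U]
E[D] = 2.5
E[U] = 4.5
E[Z] = 1*2.5 + 3*4.5 = 16

16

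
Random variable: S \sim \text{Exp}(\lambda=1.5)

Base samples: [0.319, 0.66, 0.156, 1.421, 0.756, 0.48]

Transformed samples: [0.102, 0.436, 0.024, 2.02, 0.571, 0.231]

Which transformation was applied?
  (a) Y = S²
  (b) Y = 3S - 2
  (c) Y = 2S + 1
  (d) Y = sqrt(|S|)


Checking option (a) Y = S²:
  S = 0.319 -> Y = 0.102 ✓
  S = 0.66 -> Y = 0.436 ✓
  S = 0.156 -> Y = 0.024 ✓
All samples match this transformation.

(a) S²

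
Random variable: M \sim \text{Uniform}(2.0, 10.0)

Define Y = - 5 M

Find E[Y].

For Y = -5M:
E[Y] = -5 * E[M]
E[M] = (2 + 10)/2 = 6
E[Y] = -5 * 6 = -30

-30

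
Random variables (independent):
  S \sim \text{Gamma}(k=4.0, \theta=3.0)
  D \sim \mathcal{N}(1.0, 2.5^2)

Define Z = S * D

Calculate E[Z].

For independent RVs: E[XY] = E[X]*E[Y]
E[S] = 12
E[D] = 1
E[Z] = 12 * 1 = 12

12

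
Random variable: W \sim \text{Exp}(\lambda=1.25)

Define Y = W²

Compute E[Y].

E[W²] = Var(W) + (E[W])² = 0.64 + 0.64 = 1.28

1.28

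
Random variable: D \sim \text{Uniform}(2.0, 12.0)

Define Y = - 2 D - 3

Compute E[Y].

For Y = -2D - 3:
E[Y] = -2 * E[D] - 3
E[D] = (2 + 12)/2 = 7
E[Y] = -2 * 7 - 3 = -17

-17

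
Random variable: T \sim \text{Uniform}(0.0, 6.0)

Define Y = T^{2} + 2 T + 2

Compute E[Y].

E[Y] = 1*E[T²] + 2*E[T] + 2
E[T] = 3
E[T²] = Var(T) + (E[T])² = 3 + 9 = 12
E[Y] = 1*12 + 2*3 + 2 = 20

20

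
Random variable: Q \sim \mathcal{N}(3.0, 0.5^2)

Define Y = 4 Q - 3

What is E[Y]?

For Y = 4Q - 3:
E[Y] = 4 * E[Q] - 3
E[Q] = 3.0 = 3
E[Y] = 4 * 3 - 3 = 9

9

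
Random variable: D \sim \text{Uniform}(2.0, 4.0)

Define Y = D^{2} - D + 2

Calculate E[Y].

E[Y] = 1*E[D²] - 1*E[D] + 2
E[D] = 3
E[D²] = Var(D) + (E[D])² = 0.33333333 + 9 = 9.3333333
E[Y] = 1*9.3333333 - 1*3 + 2 = 8.3333333

8.3333333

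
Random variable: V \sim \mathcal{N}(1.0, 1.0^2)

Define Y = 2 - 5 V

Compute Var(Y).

For Y = aV + b: Var(Y) = a² * Var(V)
Var(V) = 1.0^2 = 1
Var(Y) = (-5)² * 1 = 25 * 1 = 25

25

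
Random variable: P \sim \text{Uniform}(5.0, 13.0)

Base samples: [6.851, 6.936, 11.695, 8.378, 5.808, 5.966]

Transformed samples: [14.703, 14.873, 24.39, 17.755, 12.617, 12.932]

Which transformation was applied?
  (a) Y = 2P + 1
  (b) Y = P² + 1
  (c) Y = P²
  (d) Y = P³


Checking option (a) Y = 2P + 1:
  P = 6.851 -> Y = 14.703 ✓
  P = 6.936 -> Y = 14.873 ✓
  P = 11.695 -> Y = 24.39 ✓
All samples match this transformation.

(a) 2P + 1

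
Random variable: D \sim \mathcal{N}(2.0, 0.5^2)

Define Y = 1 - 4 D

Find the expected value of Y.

For Y = -4D + 1:
E[Y] = -4 * E[D] + 1
E[D] = 2.0 = 2
E[Y] = -4 * 2 + 1 = -7

-7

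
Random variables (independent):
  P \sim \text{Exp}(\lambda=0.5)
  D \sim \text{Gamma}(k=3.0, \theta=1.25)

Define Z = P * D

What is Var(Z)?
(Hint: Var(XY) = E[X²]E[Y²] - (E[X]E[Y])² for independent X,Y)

Var(XY) = E[X²]E[Y²] - (E[X]E[Y])²
E[P] = 2, Var(P) = 4
E[D] = 3.75, Var(D) = 4.6875
E[P²] = 4 + 2² = 8
E[D²] = 4.6875 + 3.75² = 18.75
Var(Z) = 8*18.75 - (2*3.75)²
= 150 - 56.25 = 93.75

93.75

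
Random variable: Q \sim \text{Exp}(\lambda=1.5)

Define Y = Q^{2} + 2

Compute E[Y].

E[Y] = 1*E[Q²] + 2
E[Q] = 0.66666667
E[Q²] = Var(Q) + (E[Q])² = 0.44444444 + 0.44444444 = 0.88888889
E[Y] = 1*0.88888889 + 2 = 2.8888889

2.8888889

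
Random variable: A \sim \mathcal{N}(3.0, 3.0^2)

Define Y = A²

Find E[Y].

Using E[X²] = Var(X) + (E[X])²:
E[A] = 3
Var(A) = 3.0^2 = 9
E[A²] = 9 + 3² = 9 + 9 = 18

18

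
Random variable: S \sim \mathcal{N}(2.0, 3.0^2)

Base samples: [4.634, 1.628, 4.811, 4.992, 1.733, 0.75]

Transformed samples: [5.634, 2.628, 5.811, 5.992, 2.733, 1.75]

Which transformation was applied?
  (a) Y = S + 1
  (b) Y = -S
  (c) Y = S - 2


Checking option (a) Y = S + 1:
  S = 4.634 -> Y = 5.634 ✓
  S = 1.628 -> Y = 2.628 ✓
  S = 4.811 -> Y = 5.811 ✓
All samples match this transformation.

(a) S + 1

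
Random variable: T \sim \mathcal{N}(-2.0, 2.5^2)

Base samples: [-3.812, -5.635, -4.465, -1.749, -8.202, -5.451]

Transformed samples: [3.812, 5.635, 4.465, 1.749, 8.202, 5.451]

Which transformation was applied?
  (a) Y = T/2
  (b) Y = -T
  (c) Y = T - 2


Checking option (b) Y = -T:
  T = -3.812 -> Y = 3.812 ✓
  T = -5.635 -> Y = 5.635 ✓
  T = -4.465 -> Y = 4.465 ✓
All samples match this transformation.

(b) -T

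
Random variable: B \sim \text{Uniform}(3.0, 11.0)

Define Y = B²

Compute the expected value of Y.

E[B²] = Var(B) + (E[B])² = 5.3333333 + 49 = 54.333333

54.333333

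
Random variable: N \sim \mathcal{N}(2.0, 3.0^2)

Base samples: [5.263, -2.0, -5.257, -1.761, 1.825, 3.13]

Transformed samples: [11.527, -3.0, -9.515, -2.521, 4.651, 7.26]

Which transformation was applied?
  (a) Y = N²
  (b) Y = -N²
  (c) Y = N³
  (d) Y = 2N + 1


Checking option (d) Y = 2N + 1:
  N = 5.263 -> Y = 11.527 ✓
  N = -2.0 -> Y = -3.0 ✓
  N = -5.257 -> Y = -9.515 ✓
All samples match this transformation.

(d) 2N + 1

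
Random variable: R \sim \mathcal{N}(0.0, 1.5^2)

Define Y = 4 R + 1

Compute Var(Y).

For Y = aR + b: Var(Y) = a² * Var(R)
Var(R) = 1.5^2 = 2.25
Var(Y) = 4² * 2.25 = 16 * 2.25 = 36

36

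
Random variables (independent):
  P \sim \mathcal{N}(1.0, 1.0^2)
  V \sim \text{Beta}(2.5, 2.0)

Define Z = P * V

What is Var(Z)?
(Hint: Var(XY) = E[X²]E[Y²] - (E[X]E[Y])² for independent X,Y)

Var(XY) = E[X²]E[Y²] - (E[X]E[Y])²
E[P] = 1, Var(P) = 1
E[V] = 0.55555556, Var(V) = 0.044893378
E[P²] = 1 + 1² = 2
E[V²] = 0.044893378 + 0.55555556² = 0.35353535
Var(Z) = 2*0.35353535 - (1*0.55555556)²
= 0.70707071 - 0.30864198 = 0.39842873

0.39842873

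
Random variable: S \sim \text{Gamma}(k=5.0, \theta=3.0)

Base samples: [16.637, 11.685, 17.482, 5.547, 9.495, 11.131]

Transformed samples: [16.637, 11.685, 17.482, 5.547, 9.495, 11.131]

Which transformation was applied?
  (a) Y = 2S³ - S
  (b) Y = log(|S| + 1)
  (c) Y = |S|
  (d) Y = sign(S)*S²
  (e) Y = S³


Checking option (c) Y = |S|:
  S = 16.637 -> Y = 16.637 ✓
  S = 11.685 -> Y = 11.685 ✓
  S = 17.482 -> Y = 17.482 ✓
All samples match this transformation.

(c) |S|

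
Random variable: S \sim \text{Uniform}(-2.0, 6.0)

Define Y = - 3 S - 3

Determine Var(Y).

For Y = aS + b: Var(Y) = a² * Var(S)
Var(S) = (6 + 2)^2/12 = 5.3333333
Var(Y) = (-3)² * 5.3333333 = 9 * 5.3333333 = 48

48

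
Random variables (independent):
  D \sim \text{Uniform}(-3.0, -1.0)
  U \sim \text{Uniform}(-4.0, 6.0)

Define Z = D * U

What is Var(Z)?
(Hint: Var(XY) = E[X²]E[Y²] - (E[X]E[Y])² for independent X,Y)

Var(XY) = E[X²]E[Y²] - (E[X]E[Y])²
E[D] = -2, Var(D) = 0.33333333
E[U] = 1, Var(U) = 8.3333333
E[D²] = 0.33333333 + (-2)² = 4.3333333
E[U²] = 8.3333333 + 1² = 9.3333333
Var(Z) = 4.3333333*9.3333333 - (-2*1)²
= 40.444444 - 4 = 36.444444

36.444444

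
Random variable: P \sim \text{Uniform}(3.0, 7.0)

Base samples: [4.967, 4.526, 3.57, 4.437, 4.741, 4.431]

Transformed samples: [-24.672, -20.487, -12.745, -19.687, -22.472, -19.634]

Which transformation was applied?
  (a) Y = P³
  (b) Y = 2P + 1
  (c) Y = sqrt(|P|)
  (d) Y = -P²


Checking option (d) Y = -P²:
  P = 4.967 -> Y = -24.672 ✓
  P = 4.526 -> Y = -20.487 ✓
  P = 3.57 -> Y = -12.745 ✓
All samples match this transformation.

(d) -P²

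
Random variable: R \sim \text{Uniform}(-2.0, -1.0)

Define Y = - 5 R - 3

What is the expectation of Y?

For Y = -5R - 3:
E[Y] = -5 * E[R] - 3
E[R] = (-2 - 1)/2 = -1.5
E[Y] = -5 * (-1.5) - 3 = 4.5

4.5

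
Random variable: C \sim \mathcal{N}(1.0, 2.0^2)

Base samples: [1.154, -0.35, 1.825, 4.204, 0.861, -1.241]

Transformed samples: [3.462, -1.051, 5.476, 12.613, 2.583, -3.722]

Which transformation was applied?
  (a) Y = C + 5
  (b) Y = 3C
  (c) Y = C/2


Checking option (b) Y = 3C:
  C = 1.154 -> Y = 3.462 ✓
  C = -0.35 -> Y = -1.051 ✓
  C = 1.825 -> Y = 5.476 ✓
All samples match this transformation.

(b) 3C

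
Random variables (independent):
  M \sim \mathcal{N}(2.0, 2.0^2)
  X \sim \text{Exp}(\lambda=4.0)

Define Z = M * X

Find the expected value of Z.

For independent RVs: E[XY] = E[X]*E[Y]
E[M] = 2
E[X] = 0.25
E[Z] = 2 * 0.25 = 0.5

0.5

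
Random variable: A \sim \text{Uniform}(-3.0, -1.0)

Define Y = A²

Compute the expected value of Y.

Using E[X²] = Var(X) + (E[X])²:
E[A] = -2
Var(A) = (-1 + 3)^2/12 = 0.33333333
E[A²] = 0.33333333 + (-2)² = 0.33333333 + 4 = 4.3333333

4.3333333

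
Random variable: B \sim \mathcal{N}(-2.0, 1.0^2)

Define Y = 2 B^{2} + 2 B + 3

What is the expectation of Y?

E[Y] = 2*E[B²] + 2*E[B] + 3
E[B] = -2
E[B²] = Var(B) + (E[B])² = 1 + 4 = 5
E[Y] = 2*5 + 2*(-2) + 3 = 9

9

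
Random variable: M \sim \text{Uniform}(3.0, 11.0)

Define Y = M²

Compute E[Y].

E[M²] = Var(M) + (E[M])² = 5.3333333 + 49 = 54.333333

54.333333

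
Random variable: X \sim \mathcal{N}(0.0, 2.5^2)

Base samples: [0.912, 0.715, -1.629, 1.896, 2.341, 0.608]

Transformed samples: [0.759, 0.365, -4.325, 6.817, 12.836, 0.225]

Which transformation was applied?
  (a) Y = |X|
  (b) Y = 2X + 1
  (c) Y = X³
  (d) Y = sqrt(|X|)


Checking option (c) Y = X³:
  X = 0.912 -> Y = 0.759 ✓
  X = 0.715 -> Y = 0.365 ✓
  X = -1.629 -> Y = -4.325 ✓
All samples match this transformation.

(c) X³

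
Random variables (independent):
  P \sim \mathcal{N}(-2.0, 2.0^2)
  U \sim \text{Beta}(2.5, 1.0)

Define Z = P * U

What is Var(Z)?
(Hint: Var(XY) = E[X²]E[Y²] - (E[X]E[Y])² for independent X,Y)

Var(XY) = E[X²]E[Y²] - (E[X]E[Y])²
E[P] = -2, Var(P) = 4
E[U] = 0.71428571, Var(U) = 0.045351474
E[P²] = 4 + (-2)² = 8
E[U²] = 0.045351474 + 0.71428571² = 0.55555556
Var(Z) = 8*0.55555556 - (-2*0.71428571)²
= 4.4444444 - 2.0408163 = 2.4036281

2.4036281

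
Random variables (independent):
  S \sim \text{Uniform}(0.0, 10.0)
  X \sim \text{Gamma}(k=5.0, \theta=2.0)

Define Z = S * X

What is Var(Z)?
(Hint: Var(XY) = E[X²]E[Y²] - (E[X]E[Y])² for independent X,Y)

Var(XY) = E[X²]E[Y²] - (E[X]E[Y])²
E[S] = 5, Var(S) = 8.3333333
E[X] = 10, Var(X) = 20
E[S²] = 8.3333333 + 5² = 33.333333
E[X²] = 20 + 10² = 120
Var(Z) = 33.333333*120 - (5*10)²
= 4000 - 2500 = 1500

1500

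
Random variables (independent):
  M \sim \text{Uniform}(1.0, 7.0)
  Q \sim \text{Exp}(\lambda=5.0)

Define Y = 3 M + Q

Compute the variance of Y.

For independent RVs: Var(aX + bY) = a²Var(X) + b²Var(Y)
Var(M) = 3
Var(Q) = 0.04
Var(Y) = 3²*3 + 1²*0.04
= 9*3 + 1*0.04 = 27.04

27.04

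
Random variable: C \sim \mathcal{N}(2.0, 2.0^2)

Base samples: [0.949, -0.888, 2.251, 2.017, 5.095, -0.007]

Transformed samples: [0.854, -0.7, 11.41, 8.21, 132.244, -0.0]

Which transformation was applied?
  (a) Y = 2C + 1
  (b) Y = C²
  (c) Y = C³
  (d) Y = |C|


Checking option (c) Y = C³:
  C = 0.949 -> Y = 0.854 ✓
  C = -0.888 -> Y = -0.7 ✓
  C = 2.251 -> Y = 11.41 ✓
All samples match this transformation.

(c) C³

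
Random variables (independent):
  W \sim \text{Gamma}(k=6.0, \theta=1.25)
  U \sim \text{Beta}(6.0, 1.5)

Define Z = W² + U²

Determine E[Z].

E[Z] = E[W²] + E[U²]
E[W²] = Var(W) + E[W]² = 9.375 + 56.25 = 65.625
E[U²] = Var(U) + E[U]² = 0.018823529 + 0.64 = 0.65882353
E[Z] = 65.625 + 0.65882353 = 66.283824

66.283824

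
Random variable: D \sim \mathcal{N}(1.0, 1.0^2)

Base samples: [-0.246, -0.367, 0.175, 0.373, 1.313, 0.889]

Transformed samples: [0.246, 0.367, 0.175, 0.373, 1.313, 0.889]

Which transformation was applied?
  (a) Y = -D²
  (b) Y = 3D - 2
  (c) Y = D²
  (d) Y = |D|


Checking option (d) Y = |D|:
  D = -0.246 -> Y = 0.246 ✓
  D = -0.367 -> Y = 0.367 ✓
  D = 0.175 -> Y = 0.175 ✓
All samples match this transformation.

(d) |D|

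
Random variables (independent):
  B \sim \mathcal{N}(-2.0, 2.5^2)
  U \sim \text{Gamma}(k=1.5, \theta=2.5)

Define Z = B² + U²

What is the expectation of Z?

E[Z] = E[B²] + E[U²]
E[B²] = Var(B) + E[B]² = 6.25 + 4 = 10.25
E[U²] = Var(U) + E[U]² = 9.375 + 14.0625 = 23.4375
E[Z] = 10.25 + 23.4375 = 33.6875

33.6875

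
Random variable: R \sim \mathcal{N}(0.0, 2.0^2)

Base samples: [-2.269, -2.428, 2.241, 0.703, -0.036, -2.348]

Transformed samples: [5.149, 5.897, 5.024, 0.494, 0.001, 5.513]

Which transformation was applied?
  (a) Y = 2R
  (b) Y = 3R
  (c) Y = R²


Checking option (c) Y = R²:
  R = -2.269 -> Y = 5.149 ✓
  R = -2.428 -> Y = 5.897 ✓
  R = 2.241 -> Y = 5.024 ✓
All samples match this transformation.

(c) R²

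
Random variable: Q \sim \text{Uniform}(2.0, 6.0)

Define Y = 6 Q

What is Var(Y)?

For Y = aQ + b: Var(Y) = a² * Var(Q)
Var(Q) = (6 - 2)^2/12 = 1.3333333
Var(Y) = 6² * 1.3333333 = 36 * 1.3333333 = 48

48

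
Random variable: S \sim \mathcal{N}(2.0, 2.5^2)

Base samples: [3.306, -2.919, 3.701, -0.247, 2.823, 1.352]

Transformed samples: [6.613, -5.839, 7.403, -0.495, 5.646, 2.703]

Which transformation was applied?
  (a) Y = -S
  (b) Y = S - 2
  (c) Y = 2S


Checking option (c) Y = 2S:
  S = 3.306 -> Y = 6.613 ✓
  S = -2.919 -> Y = -5.839 ✓
  S = 3.701 -> Y = 7.403 ✓
All samples match this transformation.

(c) 2S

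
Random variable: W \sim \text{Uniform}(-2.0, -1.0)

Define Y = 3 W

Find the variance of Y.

For Y = aW + b: Var(Y) = a² * Var(W)
Var(W) = (-1 + 2)^2/12 = 0.083333333
Var(Y) = 3² * 0.083333333 = 9 * 0.083333333 = 0.75

0.75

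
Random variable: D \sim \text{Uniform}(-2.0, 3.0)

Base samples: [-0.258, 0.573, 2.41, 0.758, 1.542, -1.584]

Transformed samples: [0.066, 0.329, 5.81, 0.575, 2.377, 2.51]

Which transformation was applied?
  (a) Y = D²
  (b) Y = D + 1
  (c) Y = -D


Checking option (a) Y = D²:
  D = -0.258 -> Y = 0.066 ✓
  D = 0.573 -> Y = 0.329 ✓
  D = 2.41 -> Y = 5.81 ✓
All samples match this transformation.

(a) D²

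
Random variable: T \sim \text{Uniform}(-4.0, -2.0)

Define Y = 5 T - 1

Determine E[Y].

For Y = 5T - 1:
E[Y] = 5 * E[T] - 1
E[T] = (-4 - 2)/2 = -3
E[Y] = 5 * (-3) - 1 = -16

-16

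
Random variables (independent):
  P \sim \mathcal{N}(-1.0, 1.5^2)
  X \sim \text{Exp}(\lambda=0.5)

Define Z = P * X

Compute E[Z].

For independent RVs: E[XY] = E[X]*E[Y]
E[P] = -1
E[X] = 2
E[Z] = -1 * 2 = -2

-2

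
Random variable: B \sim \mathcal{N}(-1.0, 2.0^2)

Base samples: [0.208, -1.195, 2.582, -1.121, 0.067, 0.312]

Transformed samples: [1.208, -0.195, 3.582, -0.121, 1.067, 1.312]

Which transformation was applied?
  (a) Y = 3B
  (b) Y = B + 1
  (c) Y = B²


Checking option (b) Y = B + 1:
  B = 0.208 -> Y = 1.208 ✓
  B = -1.195 -> Y = -0.195 ✓
  B = 2.582 -> Y = 3.582 ✓
All samples match this transformation.

(b) B + 1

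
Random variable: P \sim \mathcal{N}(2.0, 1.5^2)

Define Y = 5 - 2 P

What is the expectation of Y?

For Y = -2P + 5:
E[Y] = -2 * E[P] + 5
E[P] = 2.0 = 2
E[Y] = -2 * 2 + 5 = 1

1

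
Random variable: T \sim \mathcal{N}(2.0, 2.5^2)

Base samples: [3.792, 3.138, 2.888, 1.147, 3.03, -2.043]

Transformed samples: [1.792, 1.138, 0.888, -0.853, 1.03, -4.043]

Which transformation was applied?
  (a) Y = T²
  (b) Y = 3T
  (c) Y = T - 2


Checking option (c) Y = T - 2:
  T = 3.792 -> Y = 1.792 ✓
  T = 3.138 -> Y = 1.138 ✓
  T = 2.888 -> Y = 0.888 ✓
All samples match this transformation.

(c) T - 2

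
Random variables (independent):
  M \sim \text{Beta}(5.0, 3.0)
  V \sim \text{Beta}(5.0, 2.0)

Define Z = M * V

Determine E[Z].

For independent RVs: E[XY] = E[X]*E[Y]
E[M] = 0.625
E[V] = 0.71428571
E[Z] = 0.625 * 0.71428571 = 0.44642857

0.44642857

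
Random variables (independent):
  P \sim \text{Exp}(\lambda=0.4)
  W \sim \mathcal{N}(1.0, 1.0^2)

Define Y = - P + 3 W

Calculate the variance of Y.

For independent RVs: Var(aX + bY) = a²Var(X) + b²Var(Y)
Var(P) = 6.25
Var(W) = 1
Var(Y) = (-1)²*6.25 + 3²*1
= 1*6.25 + 9*1 = 15.25

15.25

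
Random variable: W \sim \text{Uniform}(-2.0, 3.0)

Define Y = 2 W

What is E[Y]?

For Y = 2W:
E[Y] = 2 * E[W]
E[W] = (-2 + 3)/2 = 0.5
E[Y] = 2 * 0.5 = 1

1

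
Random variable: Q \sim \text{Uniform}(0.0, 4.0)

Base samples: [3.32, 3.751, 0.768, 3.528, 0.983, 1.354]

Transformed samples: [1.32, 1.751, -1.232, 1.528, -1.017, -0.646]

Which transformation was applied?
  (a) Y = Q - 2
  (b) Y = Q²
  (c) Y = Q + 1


Checking option (a) Y = Q - 2:
  Q = 3.32 -> Y = 1.32 ✓
  Q = 3.751 -> Y = 1.751 ✓
  Q = 0.768 -> Y = -1.232 ✓
All samples match this transformation.

(a) Q - 2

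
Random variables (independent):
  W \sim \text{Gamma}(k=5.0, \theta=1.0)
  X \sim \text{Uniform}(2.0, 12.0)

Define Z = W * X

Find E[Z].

For independent RVs: E[XY] = E[X]*E[Y]
E[W] = 5
E[X] = 7
E[Z] = 5 * 7 = 35

35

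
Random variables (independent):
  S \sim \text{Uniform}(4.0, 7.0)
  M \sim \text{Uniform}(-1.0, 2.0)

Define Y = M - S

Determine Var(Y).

For independent RVs: Var(aX + bY) = a²Var(X) + b²Var(Y)
Var(S) = 0.75
Var(M) = 0.75
Var(Y) = (-1)²*0.75 + 1²*0.75
= 1*0.75 + 1*0.75 = 1.5

1.5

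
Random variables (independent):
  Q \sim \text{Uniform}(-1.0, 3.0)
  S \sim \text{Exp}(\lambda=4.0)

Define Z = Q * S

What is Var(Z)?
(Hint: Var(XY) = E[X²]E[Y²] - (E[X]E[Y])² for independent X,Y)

Var(XY) = E[X²]E[Y²] - (E[X]E[Y])²
E[Q] = 1, Var(Q) = 1.3333333
E[S] = 0.25, Var(S) = 0.0625
E[Q²] = 1.3333333 + 1² = 2.3333333
E[S²] = 0.0625 + 0.25² = 0.125
Var(Z) = 2.3333333*0.125 - (1*0.25)²
= 0.29166667 - 0.0625 = 0.22916667

0.22916667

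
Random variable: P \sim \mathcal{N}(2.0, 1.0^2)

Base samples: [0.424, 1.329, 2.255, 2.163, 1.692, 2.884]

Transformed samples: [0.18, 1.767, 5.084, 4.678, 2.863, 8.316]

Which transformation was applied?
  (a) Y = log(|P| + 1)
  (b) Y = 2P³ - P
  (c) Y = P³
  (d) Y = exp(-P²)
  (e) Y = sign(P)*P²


Checking option (e) Y = sign(P)*P²:
  P = 0.424 -> Y = 0.18 ✓
  P = 1.329 -> Y = 1.767 ✓
  P = 2.255 -> Y = 5.084 ✓
All samples match this transformation.

(e) sign(P)*P²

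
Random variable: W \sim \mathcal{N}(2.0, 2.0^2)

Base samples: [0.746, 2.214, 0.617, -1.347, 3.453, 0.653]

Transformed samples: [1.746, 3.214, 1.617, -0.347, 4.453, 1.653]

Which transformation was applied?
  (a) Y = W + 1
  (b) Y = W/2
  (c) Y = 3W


Checking option (a) Y = W + 1:
  W = 0.746 -> Y = 1.746 ✓
  W = 2.214 -> Y = 3.214 ✓
  W = 0.617 -> Y = 1.617 ✓
All samples match this transformation.

(a) W + 1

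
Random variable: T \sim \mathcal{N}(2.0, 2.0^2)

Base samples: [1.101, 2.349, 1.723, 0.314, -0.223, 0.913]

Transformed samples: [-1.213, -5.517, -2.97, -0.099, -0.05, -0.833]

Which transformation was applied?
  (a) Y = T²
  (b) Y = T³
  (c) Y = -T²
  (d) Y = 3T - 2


Checking option (c) Y = -T²:
  T = 1.101 -> Y = -1.213 ✓
  T = 2.349 -> Y = -5.517 ✓
  T = 1.723 -> Y = -2.97 ✓
All samples match this transformation.

(c) -T²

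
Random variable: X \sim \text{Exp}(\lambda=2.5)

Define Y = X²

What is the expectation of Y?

Using E[X²] = Var(X) + (E[X])²:
E[X] = 0.4
Var(X) = 1/2.5^2 = 0.16
E[X²] = 0.16 + 0.4² = 0.16 + 0.16 = 0.32

0.32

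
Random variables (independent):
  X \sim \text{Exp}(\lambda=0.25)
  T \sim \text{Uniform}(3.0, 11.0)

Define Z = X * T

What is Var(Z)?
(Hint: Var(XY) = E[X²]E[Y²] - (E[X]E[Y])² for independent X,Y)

Var(XY) = E[X²]E[Y²] - (E[X]E[Y])²
E[X] = 4, Var(X) = 16
E[T] = 7, Var(T) = 5.3333333
E[X²] = 16 + 4² = 32
E[T²] = 5.3333333 + 7² = 54.333333
Var(Z) = 32*54.333333 - (4*7)²
= 1738.6667 - 784 = 954.66667

954.66667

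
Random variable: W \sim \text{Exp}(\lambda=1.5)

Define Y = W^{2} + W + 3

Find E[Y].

E[Y] = 1*E[W²] + 1*E[W] + 3
E[W] = 0.66666667
E[W²] = Var(W) + (E[W])² = 0.44444444 + 0.44444444 = 0.88888889
E[Y] = 1*0.88888889 + 1*0.66666667 + 3 = 4.5555556

4.5555556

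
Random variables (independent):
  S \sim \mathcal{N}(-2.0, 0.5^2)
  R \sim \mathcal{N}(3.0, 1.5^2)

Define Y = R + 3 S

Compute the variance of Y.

For independent RVs: Var(aX + bY) = a²Var(X) + b²Var(Y)
Var(S) = 0.25
Var(R) = 2.25
Var(Y) = 3²*0.25 + 1²*2.25
= 9*0.25 + 1*2.25 = 4.5

4.5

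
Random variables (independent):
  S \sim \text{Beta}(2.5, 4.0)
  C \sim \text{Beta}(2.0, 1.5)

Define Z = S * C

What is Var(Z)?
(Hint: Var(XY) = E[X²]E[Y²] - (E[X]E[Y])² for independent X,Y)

Var(XY) = E[X²]E[Y²] - (E[X]E[Y])²
E[S] = 0.38461538, Var(S) = 0.031558185
E[C] = 0.57142857, Var(C) = 0.054421769
E[S²] = 0.031558185 + 0.38461538² = 0.17948718
E[C²] = 0.054421769 + 0.57142857² = 0.38095238
Var(Z) = 0.17948718*0.38095238 - (0.38461538*0.57142857)²
= 0.068376068 - 0.048303345 = 0.020072723

0.020072723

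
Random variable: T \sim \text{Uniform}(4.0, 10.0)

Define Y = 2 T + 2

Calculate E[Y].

For Y = 2T + 2:
E[Y] = 2 * E[T] + 2
E[T] = (4 + 10)/2 = 7
E[Y] = 2 * 7 + 2 = 16

16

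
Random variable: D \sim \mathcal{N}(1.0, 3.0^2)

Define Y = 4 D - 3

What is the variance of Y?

For Y = aD + b: Var(Y) = a² * Var(D)
Var(D) = 3.0^2 = 9
Var(Y) = 4² * 9 = 16 * 9 = 144

144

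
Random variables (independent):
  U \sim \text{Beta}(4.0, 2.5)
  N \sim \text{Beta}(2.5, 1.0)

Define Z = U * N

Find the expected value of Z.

For independent RVs: E[XY] = E[X]*E[Y]
E[U] = 0.61538462
E[N] = 0.71428571
E[Z] = 0.61538462 * 0.71428571 = 0.43956044

0.43956044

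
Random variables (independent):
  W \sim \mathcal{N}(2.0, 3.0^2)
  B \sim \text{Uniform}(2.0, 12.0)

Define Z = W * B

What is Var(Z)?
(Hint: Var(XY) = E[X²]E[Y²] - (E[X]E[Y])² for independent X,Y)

Var(XY) = E[X²]E[Y²] - (E[X]E[Y])²
E[W] = 2, Var(W) = 9
E[B] = 7, Var(B) = 8.3333333
E[W²] = 9 + 2² = 13
E[B²] = 8.3333333 + 7² = 57.333333
Var(Z) = 13*57.333333 - (2*7)²
= 745.33333 - 196 = 549.33333

549.33333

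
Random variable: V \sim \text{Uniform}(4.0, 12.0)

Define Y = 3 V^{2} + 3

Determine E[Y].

E[Y] = 3*E[V²] + 3
E[V] = 8
E[V²] = Var(V) + (E[V])² = 5.3333333 + 64 = 69.333333
E[Y] = 3*69.333333 + 3 = 211

211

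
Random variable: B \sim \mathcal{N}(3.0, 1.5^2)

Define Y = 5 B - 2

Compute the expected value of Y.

For Y = 5B - 2:
E[Y] = 5 * E[B] - 2
E[B] = 3.0 = 3
E[Y] = 5 * 3 - 2 = 13

13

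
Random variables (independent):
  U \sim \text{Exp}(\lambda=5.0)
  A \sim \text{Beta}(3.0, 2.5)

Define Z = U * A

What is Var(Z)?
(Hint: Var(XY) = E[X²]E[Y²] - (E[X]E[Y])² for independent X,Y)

Var(XY) = E[X²]E[Y²] - (E[X]E[Y])²
E[U] = 0.2, Var(U) = 0.04
E[A] = 0.54545455, Var(A) = 0.038143675
E[U²] = 0.04 + 0.2² = 0.08
E[A²] = 0.038143675 + 0.54545455² = 0.33566434
Var(Z) = 0.08*0.33566434 - (0.2*0.54545455)²
= 0.026853147 - 0.011900826 = 0.01495232

0.01495232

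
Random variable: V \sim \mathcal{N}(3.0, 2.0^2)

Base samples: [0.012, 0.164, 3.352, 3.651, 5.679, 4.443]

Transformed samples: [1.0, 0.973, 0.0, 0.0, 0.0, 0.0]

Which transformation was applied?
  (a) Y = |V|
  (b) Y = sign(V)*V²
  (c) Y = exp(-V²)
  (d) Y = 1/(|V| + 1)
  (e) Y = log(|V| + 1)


Checking option (c) Y = exp(-V²):
  V = 0.012 -> Y = 1.0 ✓
  V = 0.164 -> Y = 0.973 ✓
  V = 3.352 -> Y = 0.0 ✓
All samples match this transformation.

(c) exp(-V²)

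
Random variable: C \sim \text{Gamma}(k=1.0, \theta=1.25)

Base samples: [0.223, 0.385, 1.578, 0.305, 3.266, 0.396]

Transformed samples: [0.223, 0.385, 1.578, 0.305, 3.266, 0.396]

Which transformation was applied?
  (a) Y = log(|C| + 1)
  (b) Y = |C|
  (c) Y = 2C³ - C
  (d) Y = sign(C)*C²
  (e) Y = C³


Checking option (b) Y = |C|:
  C = 0.223 -> Y = 0.223 ✓
  C = 0.385 -> Y = 0.385 ✓
  C = 1.578 -> Y = 1.578 ✓
All samples match this transformation.

(b) |C|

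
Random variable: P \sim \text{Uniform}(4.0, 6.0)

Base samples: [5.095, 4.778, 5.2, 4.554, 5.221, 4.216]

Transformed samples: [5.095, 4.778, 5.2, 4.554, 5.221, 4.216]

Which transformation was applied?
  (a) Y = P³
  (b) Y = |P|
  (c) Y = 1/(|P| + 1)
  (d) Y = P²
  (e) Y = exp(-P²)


Checking option (b) Y = |P|:
  P = 5.095 -> Y = 5.095 ✓
  P = 4.778 -> Y = 4.778 ✓
  P = 5.2 -> Y = 5.2 ✓
All samples match this transformation.

(b) |P|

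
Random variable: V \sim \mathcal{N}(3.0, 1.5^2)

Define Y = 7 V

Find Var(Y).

For Y = aV + b: Var(Y) = a² * Var(V)
Var(V) = 1.5^2 = 2.25
Var(Y) = 7² * 2.25 = 49 * 2.25 = 110.25

110.25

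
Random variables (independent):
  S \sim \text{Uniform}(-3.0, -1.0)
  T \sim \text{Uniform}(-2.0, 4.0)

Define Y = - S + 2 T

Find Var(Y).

For independent RVs: Var(aX + bY) = a²Var(X) + b²Var(Y)
Var(S) = 0.33333333
Var(T) = 3
Var(Y) = (-1)²*0.33333333 + 2²*3
= 1*0.33333333 + 4*3 = 12.333333

12.333333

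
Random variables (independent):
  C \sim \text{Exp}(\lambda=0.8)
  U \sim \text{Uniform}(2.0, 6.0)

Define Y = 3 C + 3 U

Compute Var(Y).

For independent RVs: Var(aX + bY) = a²Var(X) + b²Var(Y)
Var(C) = 1.5625
Var(U) = 1.3333333
Var(Y) = 3²*1.5625 + 3²*1.3333333
= 9*1.5625 + 9*1.3333333 = 26.0625

26.0625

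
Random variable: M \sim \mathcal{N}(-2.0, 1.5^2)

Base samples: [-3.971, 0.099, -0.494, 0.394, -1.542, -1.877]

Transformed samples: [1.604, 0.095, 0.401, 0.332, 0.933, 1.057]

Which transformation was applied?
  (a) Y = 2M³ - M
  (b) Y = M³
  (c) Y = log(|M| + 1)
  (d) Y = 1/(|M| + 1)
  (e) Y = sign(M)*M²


Checking option (c) Y = log(|M| + 1):
  M = -3.971 -> Y = 1.604 ✓
  M = 0.099 -> Y = 0.095 ✓
  M = -0.494 -> Y = 0.401 ✓
All samples match this transformation.

(c) log(|M| + 1)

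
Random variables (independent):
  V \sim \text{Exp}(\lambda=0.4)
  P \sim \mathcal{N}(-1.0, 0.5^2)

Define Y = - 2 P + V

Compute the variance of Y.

For independent RVs: Var(aX + bY) = a²Var(X) + b²Var(Y)
Var(V) = 6.25
Var(P) = 0.25
Var(Y) = 1²*6.25 + (-2)²*0.25
= 1*6.25 + 4*0.25 = 7.25

7.25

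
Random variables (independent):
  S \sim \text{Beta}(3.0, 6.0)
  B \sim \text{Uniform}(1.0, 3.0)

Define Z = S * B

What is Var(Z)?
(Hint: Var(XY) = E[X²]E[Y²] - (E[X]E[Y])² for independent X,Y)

Var(XY) = E[X²]E[Y²] - (E[X]E[Y])²
E[S] = 0.33333333, Var(S) = 0.022222222
E[B] = 2, Var(B) = 0.33333333
E[S²] = 0.022222222 + 0.33333333² = 0.13333333
E[B²] = 0.33333333 + 2² = 4.3333333
Var(Z) = 0.13333333*4.3333333 - (0.33333333*2)²
= 0.57777778 - 0.44444444 = 0.13333333

0.13333333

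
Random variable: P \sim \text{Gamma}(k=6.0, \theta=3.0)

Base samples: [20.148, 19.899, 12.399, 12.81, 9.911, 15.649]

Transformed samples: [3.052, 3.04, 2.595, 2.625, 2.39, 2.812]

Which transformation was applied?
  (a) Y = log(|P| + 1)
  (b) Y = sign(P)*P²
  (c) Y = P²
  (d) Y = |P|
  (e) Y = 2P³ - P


Checking option (a) Y = log(|P| + 1):
  P = 20.148 -> Y = 3.052 ✓
  P = 19.899 -> Y = 3.04 ✓
  P = 12.399 -> Y = 2.595 ✓
All samples match this transformation.

(a) log(|P| + 1)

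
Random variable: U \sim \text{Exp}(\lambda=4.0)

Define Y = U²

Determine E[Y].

Using E[X²] = Var(X) + (E[X])²:
E[U] = 0.25
Var(U) = 1/4.0^2 = 0.0625
E[U²] = 0.0625 + 0.25² = 0.0625 + 0.0625 = 0.125

0.125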